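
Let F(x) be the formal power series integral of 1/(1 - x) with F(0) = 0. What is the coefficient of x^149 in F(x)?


1/(1 - x) = sum_{k>=0} x^k. Integrating termwise and using F(0) = 0 gives
F(x) = sum_{k>=0} x^(k+1) / (k+1) = sum_{m>=1} x^m / m = -ln(1 - x).
So the coefficient of x^149 is 1/149 = 1/149.

1/149


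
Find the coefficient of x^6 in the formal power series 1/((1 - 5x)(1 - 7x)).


By partial fractions or Cauchy convolution:
The coefficient equals sum_{k=0}^{6} 5^k * 7^(6-k).
= 372709

372709


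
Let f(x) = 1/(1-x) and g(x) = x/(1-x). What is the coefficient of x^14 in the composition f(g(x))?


First simplify the composition: f(g(x)) = 1/(1 - x/(1-x)) = (1-x)/((1-x) - x) = (1-x)/(1-2x).
Now extract the coefficient. Write (1-x)/(1-2x) = 1/(1-2x) - x/(1-2x).
The coefficient of x^n in 1/(1-2x) is 2^n, and in x/(1-2x) is 2^(n-1) (for n >= 1).
So the coefficient of x^14 is 2^14 - 2^13 = 16384 - 8192 = 8192.

8192


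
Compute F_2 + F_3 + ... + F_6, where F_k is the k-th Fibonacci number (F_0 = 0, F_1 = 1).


Use the identity sum_{k=0}^{N} F_k = F_{N+2} - 1 (which follows from F_{k+2} - F_{k+1} = F_k). Then
sum_{k=2}^{6} F_k = (F_{8} - 1) - (F_{3} - 1) = F_{8} - F_{3}.
Computing: F_{8} = 21, F_{3} = 2, so
Sum = 21 - 2 = 19.

19


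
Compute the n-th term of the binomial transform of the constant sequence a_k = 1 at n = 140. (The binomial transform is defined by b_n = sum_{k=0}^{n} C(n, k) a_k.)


With a_k = 1 for all k, b_n = sum_{k=0}^{n} C(n, k) = 2^n by the binomial theorem.
For n = 140: 2^140 = 1393796574908163946345982392040522594123776.

1393796574908163946345982392040522594123776


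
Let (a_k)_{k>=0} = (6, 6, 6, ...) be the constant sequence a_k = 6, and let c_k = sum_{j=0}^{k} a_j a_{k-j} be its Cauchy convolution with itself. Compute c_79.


Since a_j = 6 for all j >= 0, the convolution sum becomes
c_k = sum_{j=0}^{k} 6 * 6 = 36 * (k + 1).
Equivalently, the generating function of (a_k) is 6/(1 - x) and its square is 36/(1 - x)^2 = sum_{k>=0} 36(k + 1) x^k.
For k = 79: 36 * 80 = 2880.

2880


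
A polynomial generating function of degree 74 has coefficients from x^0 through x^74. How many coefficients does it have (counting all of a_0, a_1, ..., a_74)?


A polynomial of degree 74 takes the form a_0 + a_1 x + ... + a_74 x^74.
The number of coefficients is 74 + 1 = 75.

75


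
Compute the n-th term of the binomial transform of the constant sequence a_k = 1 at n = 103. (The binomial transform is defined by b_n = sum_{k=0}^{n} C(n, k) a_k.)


With a_k = 1 for all k, b_n = sum_{k=0}^{n} C(n, k) = 2^n by the binomial theorem.
For n = 103: 2^103 = 10141204801825835211973625643008.

10141204801825835211973625643008


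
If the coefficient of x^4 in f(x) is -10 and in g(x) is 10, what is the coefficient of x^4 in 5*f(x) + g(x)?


Scalar multiplication scales coefficients: 5 * -10 = -50.
Then add the g coefficient: -50 + 10
= -40

-40


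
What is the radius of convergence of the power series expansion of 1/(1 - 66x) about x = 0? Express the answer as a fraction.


Expanding 1/(1 - 66x) = sum_{k>=0} 66^k x^k, the series converges when |66x| < 1, i.e., |x| < 1/66.
So the radius of convergence is 1/66 = 1/66.

1/66


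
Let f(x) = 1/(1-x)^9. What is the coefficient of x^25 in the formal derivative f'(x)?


Differentiate: d/dx [ 1/(1-x)^r ] = r / (1-x)^(r+1).
Here r = 9, so f'(x) = 9 / (1-x)^10.
The expansion of 1/(1-x)^(r+1) has coefficient of x^n equal to C(n+r, r).
So the coefficient of x^25 in f'(x) is
9 * C(34, 9) = 9 * 52451256 = 472061304

472061304


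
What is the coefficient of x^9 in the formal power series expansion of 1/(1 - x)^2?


The expansion 1/(1 - x)^r = sum_{k>=0} C(k + r - 1, r - 1) x^k follows from the multiset / negative-binomial theorem (or from repeated differentiation of the geometric series).
For r = 2 and k = 9:
C(10, 1) = 3628800 / (1 * 362880) = 10.

10


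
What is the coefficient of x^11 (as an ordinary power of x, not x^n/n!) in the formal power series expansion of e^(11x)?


The exponential series is e^y = sum_{k>=0} y^k / k!. Substituting y = 11x gives
e^(11x) = sum_{k>=0} 11^k x^k / k!.
So the coefficient of x^n is a^n/n! with a = 11, n = 11:
11^11 / 11! = 285311670611/39916800 = 25937424601/3628800

25937424601/3628800


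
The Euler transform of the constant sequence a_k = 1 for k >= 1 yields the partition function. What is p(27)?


The Euler transform converts the sequence a_k = 1 into the number of integer partitions.
Using the recurrence or dynamic programming:
p(27) = 3010

3010


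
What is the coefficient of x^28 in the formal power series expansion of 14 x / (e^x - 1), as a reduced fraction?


The exponential generating function for Bernoulli numbers is
x / (e^x - 1) = sum_{k>=0} B_k x^k / k!.
So the coefficient of x^28 in 14 x / (e^x - 1) is 14 B_28 / 28!.
Computing: B_28 = -23749461029/870, 28! = 304888344611713860501504000000, giving
14 * -23749461029/870 / 304888344611713860501504000000 = -3392780147/2706661834818276108533760000000.

-3392780147/2706661834818276108533760000000


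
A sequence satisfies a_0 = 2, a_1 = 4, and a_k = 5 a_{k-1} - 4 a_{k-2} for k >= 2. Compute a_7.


The characteristic equation is t^2 - 5 t + 4 = 0, with roots r_1 = 4 and r_2 = 1 (so c_1 = r_1 + r_2, c_2 = -r_1 r_2 as required).
One can use the closed form a_n = A r_1^n + B r_2^n, but direct iteration is more reliable:
a_0 = 2, a_1 = 4, a_2 = 12, a_3 = 44, a_4 = 172, a_5 = 684, a_6 = 2732, a_7 = 10924.
So a_7 = 10924.

10924


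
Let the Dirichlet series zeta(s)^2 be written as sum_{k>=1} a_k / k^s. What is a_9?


The Dirichlet convolution of the constant function 1 with itself gives (1 * 1)(k) = sum_{d | k} 1 = d(k), the number of positive divisors of k.
Since zeta(s) = sum_{k>=1} 1/k^s, we have zeta(s)^2 = sum_{k>=1} d(k)/k^s, so a_k = d(k).
For k = 9: the divisors are 1, 3, 9.
Count = 3.

3


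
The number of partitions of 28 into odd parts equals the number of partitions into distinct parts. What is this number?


Computing partitions of 28 into odd parts (1, 3, 5, ...):
Using the generating function prod_{k>=0} 1/(1-x^(2k+1)),
the count is 222

222


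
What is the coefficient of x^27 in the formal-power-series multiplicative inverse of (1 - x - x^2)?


Let the inverse be f(x) = sum_{k>=0} a_k x^k. From f(x) * (1 - x - x^2) = 1 and matching coefficients:
 x^0: a_0 = 1.
 x^1: a_1 - a_0 = 0, so a_1 = 1.
 x^k (k >= 2): a_k - a_{k-1} - a_{k-2} = 0, i.e. a_k = a_{k-1} + a_{k-2}.
This is the Fibonacci-type recurrence shifted so that a_0 = a_1 = 1.
Iterating: a_0=1, a_1=1, a_2=2, a_3=3, a_4=5, a_5=8, a_6=13, a_7=21, a_8=34, a_9=55, ...
a_27 = 317811.

317811


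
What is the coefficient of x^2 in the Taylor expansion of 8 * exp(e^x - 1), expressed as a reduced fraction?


exp(e^x - 1) = sum_{k>=0} Bell_k x^k / k!, where Bell_k is the k-th Bell number.
So the coefficient of x^2 is 8 * Bell_2 / 2!.
Computing: Bell_2 = 2 and 2! = 2, giving
8 * 2/2 = 8.

8


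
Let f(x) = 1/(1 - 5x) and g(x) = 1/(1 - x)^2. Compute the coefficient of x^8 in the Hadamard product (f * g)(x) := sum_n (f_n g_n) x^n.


f has coefficients f_k = 5^k. For g = 1/(1 - x)^2 the coefficient is g_k = C(k + 1, 1) = k + 1. The Hadamard coefficient is (f * g)_k = 5^k * (k + 1).
For k = 8: 5^8 * 9 = 390625 * 9 = 3515625.

3515625


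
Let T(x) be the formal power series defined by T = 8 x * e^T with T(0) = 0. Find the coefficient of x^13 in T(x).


Apply the Lagrange inversion formula: if T = 8 x * phi(T) with phi(t) = e^t, then
[x^n] T = 8^n * (1/n) [t^(n-1)] phi(t)^n = 8^n * (1/n) [t^(n-1)] e^(n t) = 8^n * (1/n) * n^(n-1) / (n-1)! = 8^n * n^(n-1) / n!.
When c = 1 this is the Cayley count of rooted labeled trees on n vertices, divided by n!.
For n = 13: 8^13 * 13^12 / 13! = 549755813888 * 23298085122481/6227020800 = 962158785196923551744/467775.

962158785196923551744/467775


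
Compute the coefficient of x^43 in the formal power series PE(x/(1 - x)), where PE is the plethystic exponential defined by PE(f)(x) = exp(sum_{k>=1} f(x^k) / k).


For f(x) = x/(1 - x) we have
sum_{k>=1} f(x^k) / k = sum_{k>=1} (1/k) * x^k / (1 - x^k) = sum_{k, m >= 1} x^(k m) / k,
which after exponentiating simplifies to
PE(x/(1 - x)) = prod_{k>=1} 1 / (1 - x^k).
This is the generating function for the partition function p(n), so the coefficient of x^43 is p(43).
Computing p(43) by dynamic programming over parts 1, 2, ..., 43: p(43) = 63261.

63261


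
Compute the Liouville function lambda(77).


The Liouville function is lambda(k) = (-1)^Omega(k), where Omega(k) counts the prime factors of k with multiplicity.
Factoring: 77 = 7 * 11, so Omega(77) = 2.
lambda(77) = (-1)^2 = 1.

1


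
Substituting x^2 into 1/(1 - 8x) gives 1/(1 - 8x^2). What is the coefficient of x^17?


Since 1/(1 - 8x^2) only has even powers of x,
the coefficient of x^17 (odd) is 0.

0


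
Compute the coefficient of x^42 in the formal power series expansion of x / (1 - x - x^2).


Let f(x) = sum_{k>=0} a_k x^k. Multiplying f(x) * (1 - x - x^2) = x and matching coefficients gives a_0 = 0, a_1 = 1, and a_k = a_{k-1} + a_{k-2} for k >= 2. These are the Fibonacci numbers F_k.
Iterating from F_0 = 0, F_1 = 1:
F_0=0, F_1=1, F_2=1, F_3=2, F_4=3, F_5=5, F_6=8, F_7=13, F_8=21, F_9=34, ...
F_42 = 267914296.

267914296


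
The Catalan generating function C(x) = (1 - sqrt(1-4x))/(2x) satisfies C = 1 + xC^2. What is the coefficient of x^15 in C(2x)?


Substituting x -> 2x scales the n-th coefficient by 2^n, so [x^15] C(2x) = 2^15 * C_15.
C_15 = C(2*15, 15)/(16) = 155117520/16 = 9694845.
So 2^15 * 9694845 = 32768 * 9694845 = 317680680960.

317680680960


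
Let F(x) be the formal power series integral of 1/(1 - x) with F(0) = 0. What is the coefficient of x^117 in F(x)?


1/(1 - x) = sum_{k>=0} x^k. Integrating termwise and using F(0) = 0 gives
F(x) = sum_{k>=0} x^(k+1) / (k+1) = sum_{m>=1} x^m / m = -ln(1 - x).
So the coefficient of x^117 is 1/117 = 1/117.

1/117


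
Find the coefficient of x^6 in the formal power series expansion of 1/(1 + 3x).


Write 1/(1 + c x) = 1/(1 - (-c) x) and apply the geometric-series identity
1/(1 - y) = sum_{k>=0} y^k to get 1/(1 + c x) = sum_{k>=0} (-c)^k x^k.
So the coefficient of x^k is (-c)^k = (-1)^k * c^k.
Here c = 3 and k = 6:
(-3)^6 = 1 * 729 = 729

729


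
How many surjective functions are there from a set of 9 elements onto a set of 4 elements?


By inclusion-exclusion on which target elements are missed, the number of surjections from an n-set onto a k-set is
surj(n, k) = sum_{j=0}^{k} (-1)^j C(k, j) (k - j)^n.
Equivalently surj(n, k) = k! * S(n, k), where S(n, k) is the Stirling number of the second kind.
For n = 9, k = 4:
S(9, 4) = 7770, so
surj = 4! * 7770 = 24 * 7770 = 186480.

186480


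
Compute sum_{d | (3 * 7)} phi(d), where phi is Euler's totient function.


First, 3 * 7 = 21. One classical identity is sum_{d | n} phi(d) = n (each k in [1, n] has a unique gcd with n, and among the k's with gcd(k, n) = n/d there are phi(d) of them). So the sum equals 21. We also verify directly:
Divisors of 21: 1, 3, 7, 21.
phi values: 1, 2, 6, 12.
Sum = 21.

21


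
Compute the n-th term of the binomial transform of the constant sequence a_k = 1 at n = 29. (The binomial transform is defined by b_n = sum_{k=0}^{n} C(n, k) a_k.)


With a_k = 1 for all k, b_n = sum_{k=0}^{n} C(n, k) = 2^n by the binomial theorem.
For n = 29: 2^29 = 536870912.

536870912


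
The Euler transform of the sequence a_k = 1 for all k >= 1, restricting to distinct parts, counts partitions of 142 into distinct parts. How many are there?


Partitions of 142 into distinct parts can be computed via generating function.
Product (1+x)(1+x^2)(1+x^3)...
The coefficient of x^142 = 11086968

11086968


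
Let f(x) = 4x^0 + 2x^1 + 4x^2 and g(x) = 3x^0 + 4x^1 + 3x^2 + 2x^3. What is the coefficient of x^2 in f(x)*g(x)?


Cauchy product at x^2:
4*3 + 2*4 + 4*3
= 32

32


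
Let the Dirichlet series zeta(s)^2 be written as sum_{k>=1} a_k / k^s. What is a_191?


The Dirichlet convolution of the constant function 1 with itself gives (1 * 1)(k) = sum_{d | k} 1 = d(k), the number of positive divisors of k.
Since zeta(s) = sum_{k>=1} 1/k^s, we have zeta(s)^2 = sum_{k>=1} d(k)/k^s, so a_k = d(k).
For k = 191: the divisors are 1, 191.
Count = 2.

2


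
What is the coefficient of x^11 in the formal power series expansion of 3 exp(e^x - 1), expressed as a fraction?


exp(e^x - 1) is the exponential generating function for the Bell numbers Bell_k: exp(e^x - 1) = sum_{k>=0} Bell_k x^k / k!.
So the coefficient of x^11 in 3 exp(e^x - 1) is 3 Bell_11 / 11!.
Computing: Bell_11 = 678570 and 11! = 39916800, giving
3 * 678570/39916800 = 22619/443520.

22619/443520


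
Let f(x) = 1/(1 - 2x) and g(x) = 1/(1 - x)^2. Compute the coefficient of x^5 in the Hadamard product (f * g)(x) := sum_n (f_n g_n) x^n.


f has coefficients f_k = 2^k. For g = 1/(1 - x)^2 the coefficient is g_k = C(k + 1, 1) = k + 1. The Hadamard coefficient is (f * g)_k = 2^k * (k + 1).
For k = 5: 2^5 * 6 = 32 * 6 = 192.

192


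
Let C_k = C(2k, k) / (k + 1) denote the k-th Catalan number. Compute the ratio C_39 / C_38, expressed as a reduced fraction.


Using C_k = (2k)! / (k! (k+1)!), the ratio C_{k+1}/C_k simplifies to
C_{k+1}/C_k = [(2k+2)! / ((k+1)! (k+2)!)] * [k! (k+1)! / (2k)!]
 = (2k+2)(2k+1) / ((k+1)(k+2)) = 2(2k+1) / (k+2).
For k = 38: 2(2*38 + 1) / (38 + 2) = 154/40 = 77/20.

77/20


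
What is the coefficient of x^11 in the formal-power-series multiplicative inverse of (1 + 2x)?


The inverse is 1/(1 + 2x). Apply the geometric identity 1/(1 - y) = sum_{k>=0} y^k with y = -2x:
1/(1 + 2x) = sum_{k>=0} (-2)^k x^k.
So the coefficient of x^11 is (-2)^11 = -2048.

-2048


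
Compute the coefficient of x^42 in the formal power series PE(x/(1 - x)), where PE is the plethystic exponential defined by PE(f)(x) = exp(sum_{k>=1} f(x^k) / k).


For f(x) = x/(1 - x) we have
sum_{k>=1} f(x^k) / k = sum_{k>=1} (1/k) * x^k / (1 - x^k) = sum_{k, m >= 1} x^(k m) / k,
which after exponentiating simplifies to
PE(x/(1 - x)) = prod_{k>=1} 1 / (1 - x^k).
This is the generating function for the partition function p(n), so the coefficient of x^42 is p(42).
Computing p(42) by dynamic programming over parts 1, 2, ..., 42: p(42) = 53174.

53174


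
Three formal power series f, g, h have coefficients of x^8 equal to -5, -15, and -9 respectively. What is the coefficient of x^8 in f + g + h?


Series addition is componentwise:
-5 + -15 + -9
= -29

-29


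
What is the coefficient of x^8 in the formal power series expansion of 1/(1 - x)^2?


The negative binomial / multiset identity is
1/(1 - x)^r = sum_{k>=0} C(k + r - 1, r - 1) x^k.
Here r = 2 and k = 8, so the coefficient is
C(8 + 1, 1) = C(9, 1)
= 9

9


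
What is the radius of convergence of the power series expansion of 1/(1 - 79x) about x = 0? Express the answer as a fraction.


Expanding 1/(1 - 79x) = sum_{k>=0} 79^k x^k, the series converges when |79x| < 1, i.e., |x| < 1/79.
So the radius of convergence is 1/79 = 1/79.

1/79


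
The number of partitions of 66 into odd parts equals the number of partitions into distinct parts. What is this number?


Computing partitions of 66 into odd parts (1, 3, 5, ...):
Using the generating function prod_{k>=0} 1/(1-x^(2k+1)),
the count is 20132

20132


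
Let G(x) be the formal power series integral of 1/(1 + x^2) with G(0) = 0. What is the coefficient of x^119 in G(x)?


1/(1 + x^2) = sum_{j>=0} (-1)^j x^(2j). Integrating termwise with G(0) = 0:
G(x) = sum_{j>=0} (-1)^j x^(2j+1) / (2j+1) = arctan(x).
Only odd powers are nonzero. For x^119 write 119 = 2*59 + 1, giving
(-1)^59 / 119 = -1/119 = -1/119.

-1/119


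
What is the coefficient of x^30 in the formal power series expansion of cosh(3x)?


The Maclaurin series is cosh(t) = sum_{m>=0} t^(2m) / (2m)!, so substituting t = 3x, only even powers of x are nonzero, with coefficient of x^(2m) equal to 3^(2m) / (2m)!.
For x^30 the coefficient is 3^30/30! = 205891132094649/265252859812191058636308480000000 = 43046721/55457783609342033920000000.

43046721/55457783609342033920000000


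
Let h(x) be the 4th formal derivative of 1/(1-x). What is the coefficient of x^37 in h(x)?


Differentiating 4 times: d^4/dx^4 [1/(1-x)] = 4!/(1-x)^5.
The expansion 1/(1-x)^5 = sum_{k>=0} C(k+4, 4) x^k, so the coefficient of x^n in 4!/(1-x)^5 is 4! * C(n+4, 4).
For n = 37: 24 * C(41, 4) = 24 * 101270 = 2430480

2430480


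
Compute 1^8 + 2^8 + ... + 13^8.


This power sum has a closed form given by Faulhaber's formula
sum_{k=1}^{m} k^p = (1 / (p + 1)) * sum_{j=0}^{p} C(p + 1, j) B_j m^(p + 1 - j),
but for small m direct computation is fastest:
1 + 256 + 6561 + 65536 + 390625 + 1679616 + 5764801 + 16777216 + 43046721 + 100000000 + 214358881 + 429981696 + 815730721 = 1627802631.

1627802631


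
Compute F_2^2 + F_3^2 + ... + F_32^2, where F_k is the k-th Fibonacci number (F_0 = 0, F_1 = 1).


There is a standard identity sum_{k=0}^{N} F_k^2 = F_N * F_{N+1} (proved inductively from the telescoping relation F_k^2 = F_k F_{k+1} - F_{k-1} F_k). Then
sum_{k=2}^{32} F_k^2 = F_32 F_33 - F_1 F_2.
Computing: F_32 = 2178309, F_33 = 3524578, F_1 = 1, F_2 = 1.
Sum = 2178309 * 3524578 - 1 * 1 = 7677619978601.

7677619978601


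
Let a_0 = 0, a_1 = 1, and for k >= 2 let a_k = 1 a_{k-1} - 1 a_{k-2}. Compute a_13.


Iterating the recurrence forward:
a_0 = 0
a_1 = 1
a_2 = 1*1 - 1*0 = 1
a_3 = 1*1 - 1*1 = 0
a_4 = 1*0 - 1*1 = -1
a_5 = 1*-1 - 1*0 = -1
a_6 = 1*-1 - 1*-1 = 0
a_7 = 1*0 - 1*-1 = 1
a_8 = 1*1 - 1*0 = 1
a_9 = 1*1 - 1*1 = 0
a_10 = 1*0 - 1*1 = -1
a_11 = 1*-1 - 1*0 = -1
a_12 = 1*-1 - 1*-1 = 0
a_13 = 1*0 - 1*-1 = 1
So a_13 = 1.

1


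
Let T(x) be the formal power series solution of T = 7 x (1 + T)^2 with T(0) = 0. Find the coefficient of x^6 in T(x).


Apply the Lagrange inversion formula: if T = 7 x * phi(T) with phi(t) = (1 + t)^2, then [x^n] T = 7^n * (1/n) [t^(n-1)] phi(t)^n = 7^n * (1/n) [t^(n-1)] (1 + t)^(2n) = 7^n * (1/n) C(2n, n-1).
Using the identity C(2n, n-1) = C(2n, n) * n / (n+1), the unscaled factor equals C(2n, n) / (n+1) = C_n, the n-th Catalan number.
For n = 6: C_6 = C(12, 6) / 7 = 924/7 = 132.
With the 7^6 = 117649 factor, the coefficient is 117649 * 132 = 15529668.

15529668


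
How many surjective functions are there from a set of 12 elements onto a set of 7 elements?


By inclusion-exclusion on which target elements are missed, the number of surjections from an n-set onto a k-set is
surj(n, k) = sum_{j=0}^{k} (-1)^j C(k, j) (k - j)^n.
Equivalently surj(n, k) = k! * S(n, k), where S(n, k) is the Stirling number of the second kind.
For n = 12, k = 7:
S(12, 7) = 627396, so
surj = 7! * 627396 = 5040 * 627396 = 3162075840.

3162075840


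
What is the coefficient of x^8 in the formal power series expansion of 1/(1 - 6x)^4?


The general identity 1/(1 - c x)^r = sum_{k>=0} c^k C(k + r - 1, r - 1) x^k follows by substituting y = c x into 1/(1 - y)^r = sum_{k>=0} C(k + r - 1, r - 1) y^k.
For c = 6, r = 4, k = 8:
6^8 * C(11, 3) = 1679616 * 165 = 277136640.

277136640


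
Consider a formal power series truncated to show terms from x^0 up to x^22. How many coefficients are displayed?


From x^0 to x^22 inclusive, the count is 22 - 0 + 1 = 23.

23


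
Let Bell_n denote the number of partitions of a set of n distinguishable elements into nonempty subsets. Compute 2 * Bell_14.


Bell_14 can be computed from the Bell triangle or from Dobinski's identity Bell_n = (1/e) * sum_{k>=0} k^n / k!.
Computing Bell_14 = 190899322.
Then 2 * 190899322 = 381798644.

381798644


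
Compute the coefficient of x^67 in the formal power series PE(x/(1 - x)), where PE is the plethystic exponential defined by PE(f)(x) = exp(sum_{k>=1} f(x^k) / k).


For f(x) = x/(1 - x) we have
sum_{k>=1} f(x^k) / k = sum_{k>=1} (1/k) * x^k / (1 - x^k) = sum_{k, m >= 1} x^(k m) / k,
which after exponentiating simplifies to
PE(x/(1 - x)) = prod_{k>=1} 1 / (1 - x^k).
This is the generating function for the partition function p(n), so the coefficient of x^67 is p(67).
Computing p(67) by dynamic programming over parts 1, 2, ..., 67: p(67) = 2679689.

2679689


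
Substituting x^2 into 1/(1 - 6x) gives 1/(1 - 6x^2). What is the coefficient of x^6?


The coefficient of x^(2m) in 1/(1 - 6x^2) is 6^m.
With n = 6 = 2*3, the coefficient is 6^3 = 216.

216


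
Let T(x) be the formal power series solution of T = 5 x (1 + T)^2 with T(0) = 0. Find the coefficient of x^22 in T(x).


Apply the Lagrange inversion formula: if T = 5 x * phi(T) with phi(t) = (1 + t)^2, then [x^n] T = 5^n * (1/n) [t^(n-1)] phi(t)^n = 5^n * (1/n) [t^(n-1)] (1 + t)^(2n) = 5^n * (1/n) C(2n, n-1).
Using the identity C(2n, n-1) = C(2n, n) * n / (n+1), the unscaled factor equals C(2n, n) / (n+1) = C_n, the n-th Catalan number.
For n = 22: C_22 = C(44, 22) / 23 = 2104098963720/23 = 91482563640.
With the 5^22 = 2384185791015625 factor, the coefficient is 2384185791015625 * 91482563640 = 218111428356170654296875000.

218111428356170654296875000


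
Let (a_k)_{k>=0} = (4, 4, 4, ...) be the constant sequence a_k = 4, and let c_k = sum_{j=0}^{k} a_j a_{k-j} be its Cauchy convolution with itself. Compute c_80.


Since a_j = 4 for all j >= 0, the convolution sum becomes
c_k = sum_{j=0}^{k} 4 * 4 = 16 * (k + 1).
Equivalently, the generating function of (a_k) is 4/(1 - x) and its square is 16/(1 - x)^2 = sum_{k>=0} 16(k + 1) x^k.
For k = 80: 16 * 81 = 1296.

1296


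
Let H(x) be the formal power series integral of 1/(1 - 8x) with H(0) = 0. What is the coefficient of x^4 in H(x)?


1/(1 - 8x) = sum_{k>=0} 8^k x^k. Integrating termwise with H(0) = 0:
H(x) = sum_{k>=0} 8^k x^(k+1) / (k+1) = sum_{m>=1} 8^(m-1) x^m / m.
For m = 4: 8^3/4 = 512/4 = 128.

128


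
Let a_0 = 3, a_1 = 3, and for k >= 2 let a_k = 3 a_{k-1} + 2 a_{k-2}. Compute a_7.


Iterating the recurrence forward:
a_0 = 3
a_1 = 3
a_2 = 3*3 + 2*3 = 15
a_3 = 3*15 + 2*3 = 51
a_4 = 3*51 + 2*15 = 183
a_5 = 3*183 + 2*51 = 651
a_6 = 3*651 + 2*183 = 2319
a_7 = 3*2319 + 2*651 = 8259
So a_7 = 8259.

8259


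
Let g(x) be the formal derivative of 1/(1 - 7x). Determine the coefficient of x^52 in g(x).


Differentiate termwise: d/dx sum_{k>=0} 7^k x^k = sum_{k>=1} k 7^k x^(k-1) = sum_{j>=0} (j+1) 7^(j+1) x^j.
Equivalently, d/dx [1/(1 - 7x)] = 7/(1 - 7x)^2.
For j = 52: 53 * 7^53 = 53 * 616873509628062366290756156815389726793178407 = 32694296010287305413410076311215655520038455571.

32694296010287305413410076311215655520038455571


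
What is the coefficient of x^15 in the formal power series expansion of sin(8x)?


The Maclaurin series is sin(t) = sum_{k>=0} (-1)^k t^(2k+1) / (2k+1)!, so substituting t = 8x, only odd powers of x are nonzero, with coefficient of x^(2k+1) equal to (-1)^k 8^(2k+1) / (2k+1)!.
Write 15 = 2*7 + 1, giving the coefficient (-1)^7 * 8^15 / 15! = -35184372088832/1307674368000 = -17179869184/638512875.

-17179869184/638512875


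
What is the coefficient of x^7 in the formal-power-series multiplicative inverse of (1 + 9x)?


The inverse is 1/(1 + 9x). Apply the geometric identity 1/(1 - y) = sum_{k>=0} y^k with y = -9x:
1/(1 + 9x) = sum_{k>=0} (-9)^k x^k.
So the coefficient of x^7 is (-9)^7 = -4782969.

-4782969


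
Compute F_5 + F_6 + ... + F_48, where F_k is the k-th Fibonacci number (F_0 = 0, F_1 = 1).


Use the identity sum_{k=0}^{N} F_k = F_{N+2} - 1 (which follows from F_{k+2} - F_{k+1} = F_k). Then
sum_{k=5}^{48} F_k = (F_{50} - 1) - (F_{6} - 1) = F_{50} - F_{6}.
Computing: F_{50} = 12586269025, F_{6} = 8, so
Sum = 12586269025 - 8 = 12586269017.

12586269017


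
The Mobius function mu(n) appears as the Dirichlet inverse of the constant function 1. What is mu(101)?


101 = 101 (all distinct primes).
mu(101) = (-1)^1 = -1

-1


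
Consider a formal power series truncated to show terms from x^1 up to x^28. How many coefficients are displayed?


From x^1 to x^28 inclusive, the count is 28 - 1 + 1 = 28.

28


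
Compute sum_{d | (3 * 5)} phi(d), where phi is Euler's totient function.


First, 3 * 5 = 15. One classical identity is sum_{d | n} phi(d) = n (each k in [1, n] has a unique gcd with n, and among the k's with gcd(k, n) = n/d there are phi(d) of them). So the sum equals 15. We also verify directly:
Divisors of 15: 1, 3, 5, 15.
phi values: 1, 2, 4, 8.
Sum = 15.

15


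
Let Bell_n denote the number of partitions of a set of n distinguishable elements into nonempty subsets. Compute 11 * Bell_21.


Bell_21 can be computed from the Bell triangle or from Dobinski's identity Bell_n = (1/e) * sum_{k>=0} k^n / k!.
Computing Bell_21 = 474869816156751.
Then 11 * 474869816156751 = 5223567977724261.

5223567977724261


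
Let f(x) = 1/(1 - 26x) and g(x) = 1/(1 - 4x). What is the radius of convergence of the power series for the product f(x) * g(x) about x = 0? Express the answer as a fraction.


The radius of 1/(1 - 26x) is 1/26 (nearest singularity at x = 1/26), and the radius of 1/(1 - 4x) is 1/4.
The product f(x)*g(x) = 1/((1 - 26x)(1 - 4x)) has singularities at both 1/26 and 1/4, so its radius of convergence is the distance to the nearest one:
min(1/26, 1/4) = 1/26.

1/26


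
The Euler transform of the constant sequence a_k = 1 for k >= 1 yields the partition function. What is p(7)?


The Euler transform converts the sequence a_k = 1 into the number of integer partitions.
Using the recurrence or dynamic programming:
p(7) = 15

15


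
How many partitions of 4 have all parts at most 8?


Using the generating function (1-x)^(-1)(1-x^2)^(-1)...(1-x^8)^(-1),
the coefficient of x^4 counts these restricted partitions.
Result = 5

5


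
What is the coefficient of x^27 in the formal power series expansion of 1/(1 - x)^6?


The negative binomial / multiset identity is
1/(1 - x)^r = sum_{k>=0} C(k + r - 1, r - 1) x^k.
Here r = 6 and k = 27, so the coefficient is
C(27 + 5, 5) = C(32, 5)
= 201376

201376


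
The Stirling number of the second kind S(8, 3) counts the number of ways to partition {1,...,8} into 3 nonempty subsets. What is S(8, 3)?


Using the explicit formula S(n,k) = (1/k!) sum_{j=0}^{k} (-1)^(k-j) C(k,j) j^n:
S(8, 3) = 966
Equivalently, S(n,k) is n! times the coefficient of x^n in the EGF (e^x - 1)^k / k!.

966


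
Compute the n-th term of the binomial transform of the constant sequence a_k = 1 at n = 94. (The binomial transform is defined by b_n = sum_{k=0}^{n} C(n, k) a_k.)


With a_k = 1 for all k, b_n = sum_{k=0}^{n} C(n, k) = 2^n by the binomial theorem.
For n = 94: 2^94 = 19807040628566084398385987584.

19807040628566084398385987584


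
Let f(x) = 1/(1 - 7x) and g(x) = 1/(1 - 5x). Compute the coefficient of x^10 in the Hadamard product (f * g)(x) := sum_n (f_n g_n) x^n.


f has coefficients f_k = 7^k and g has coefficients g_k = 5^k, so the Hadamard product has coefficient (f*g)_k = 7^k * 5^k = 35^k.
For k = 10: 35^10 = 2758547353515625.

2758547353515625


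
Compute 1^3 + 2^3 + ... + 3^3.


This power sum has a closed form given by Faulhaber's formula
sum_{k=1}^{m} k^p = (1 / (p + 1)) * sum_{j=0}^{p} C(p + 1, j) B_j m^(p + 1 - j),
but for small m direct computation is fastest:
1 + 8 + 27 = 36.

36


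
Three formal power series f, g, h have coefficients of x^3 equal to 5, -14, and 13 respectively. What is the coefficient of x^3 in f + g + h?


Series addition is componentwise:
5 + -14 + 13
= 4

4


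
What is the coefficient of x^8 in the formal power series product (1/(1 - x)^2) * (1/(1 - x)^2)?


Combine the factors: (1/(1 - x)^2) * (1/(1 - x)^2) = 1/(1 - x)^4.
Then use 1/(1 - x)^r = sum_{k>=0} C(k + r - 1, r - 1) x^k with r = 4 and k = 8:
C(11, 3) = 165.

165


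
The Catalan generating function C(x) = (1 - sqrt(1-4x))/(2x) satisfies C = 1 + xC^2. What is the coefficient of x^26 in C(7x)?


Substituting x -> 7x scales the n-th coefficient by 7^n, so [x^26] C(7x) = 7^26 * C_26.
C_26 = C(2*26, 26)/(27) = 495918532948104/27 = 18367353072152.
So 7^26 * 18367353072152 = 9387480337647754305649 * 18367353072152 = 172423165819460974311085845758186648.

172423165819460974311085845758186648


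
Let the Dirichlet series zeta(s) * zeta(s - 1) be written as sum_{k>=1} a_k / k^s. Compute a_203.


Convolution gives a_k = sum_{d | k} d * 1 = sum_{d | k} d = sigma(k), the sum of positive divisors of k.
For k = 203, the divisors are 1, 7, 29, 203, so
sigma(203) = 1 + 7 + 29 + 203 = 240.

240


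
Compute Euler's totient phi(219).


phi(n) counts integers in [1, n] coprime to n. Using the multiplicative formula phi(n) = n * prod_{p | n} (1 - 1/p):
219 = 3 * 73, so
phi(219) = 219 * (1 - 1/3) * (1 - 1/73) = 144.

144


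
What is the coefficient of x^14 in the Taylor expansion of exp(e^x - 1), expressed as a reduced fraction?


exp(e^x - 1) = sum_{k>=0} Bell_k x^k / k!, where Bell_k is the k-th Bell number.
So the coefficient of x^14 is Bell_14 / 14!.
Computing: Bell_14 = 190899322 and 14! = 87178291200, giving
190899322/87178291200 = 95449661/43589145600.

95449661/43589145600


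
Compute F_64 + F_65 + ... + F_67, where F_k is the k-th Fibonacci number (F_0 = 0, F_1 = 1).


Use the identity sum_{k=0}^{N} F_k = F_{N+2} - 1 (which follows from F_{k+2} - F_{k+1} = F_k). Then
sum_{k=64}^{67} F_k = (F_{69} - 1) - (F_{65} - 1) = F_{69} - F_{65}.
Computing: F_{69} = 117669030460994, F_{65} = 17167680177565, so
Sum = 117669030460994 - 17167680177565 = 100501350283429.

100501350283429


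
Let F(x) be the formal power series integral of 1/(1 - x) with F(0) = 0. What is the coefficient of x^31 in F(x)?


1/(1 - x) = sum_{k>=0} x^k. Integrating termwise and using F(0) = 0 gives
F(x) = sum_{k>=0} x^(k+1) / (k+1) = sum_{m>=1} x^m / m = -ln(1 - x).
So the coefficient of x^31 is 1/31 = 1/31.

1/31


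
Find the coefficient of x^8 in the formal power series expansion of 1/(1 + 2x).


Write 1/(1 + c x) = 1/(1 - (-c) x) and apply the geometric-series identity
1/(1 - y) = sum_{k>=0} y^k to get 1/(1 + c x) = sum_{k>=0} (-c)^k x^k.
So the coefficient of x^k is (-c)^k = (-1)^k * c^k.
Here c = 2 and k = 8:
(-2)^8 = 1 * 256 = 256

256


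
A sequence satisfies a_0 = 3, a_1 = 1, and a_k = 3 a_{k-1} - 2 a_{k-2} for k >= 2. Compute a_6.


The characteristic equation is t^2 - 3 t + 2 = 0, with roots r_1 = 2 and r_2 = 1 (so c_1 = r_1 + r_2, c_2 = -r_1 r_2 as required).
One can use the closed form a_n = A r_1^n + B r_2^n, but direct iteration is more reliable:
a_0 = 3, a_1 = 1, a_2 = -3, a_3 = -11, a_4 = -27, a_5 = -59, a_6 = -123.
So a_6 = -123.

-123


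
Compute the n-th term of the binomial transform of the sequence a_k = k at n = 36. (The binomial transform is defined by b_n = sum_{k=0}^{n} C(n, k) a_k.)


With a_k = k, b_n = sum_{k=0}^{n} C(n, k) k. Using k * C(n, k) = n * C(n-1, k-1) gives b_n = n * sum_{k>=1} C(n-1, k-1) = n * 2^(n-1).
For n = 36: 36 * 2^35 = 36 * 34359738368 = 1236950581248.

1236950581248


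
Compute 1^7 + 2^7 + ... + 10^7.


This power sum has a closed form given by Faulhaber's formula
sum_{k=1}^{m} k^p = (1 / (p + 1)) * sum_{j=0}^{p} C(p + 1, j) B_j m^(p + 1 - j),
but for small m direct computation is fastest:
1 + 128 + 2187 + 16384 + 78125 + 279936 + 823543 + 2097152 + 4782969 + 10000000 = 18080425.

18080425


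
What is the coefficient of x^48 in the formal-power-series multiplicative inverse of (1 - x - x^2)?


Let the inverse be f(x) = sum_{k>=0} a_k x^k. From f(x) * (1 - x - x^2) = 1 and matching coefficients:
 x^0: a_0 = 1.
 x^1: a_1 - a_0 = 0, so a_1 = 1.
 x^k (k >= 2): a_k - a_{k-1} - a_{k-2} = 0, i.e. a_k = a_{k-1} + a_{k-2}.
This is the Fibonacci-type recurrence shifted so that a_0 = a_1 = 1.
Iterating: a_0=1, a_1=1, a_2=2, a_3=3, a_4=5, a_5=8, a_6=13, a_7=21, a_8=34, a_9=55, ...
a_48 = 7778742049.

7778742049


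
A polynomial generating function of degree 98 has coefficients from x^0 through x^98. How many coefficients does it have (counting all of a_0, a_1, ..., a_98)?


A polynomial of degree 98 takes the form a_0 + a_1 x + ... + a_98 x^98.
The number of coefficients is 98 + 1 = 99.

99


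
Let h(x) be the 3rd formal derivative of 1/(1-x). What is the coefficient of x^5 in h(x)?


Differentiating 3 times: d^3/dx^3 [1/(1-x)] = 3!/(1-x)^4.
The expansion 1/(1-x)^4 = sum_{k>=0} C(k+3, 3) x^k, so the coefficient of x^n in 3!/(1-x)^4 is 3! * C(n+3, 3).
For n = 5: 6 * C(8, 3) = 6 * 56 = 336

336


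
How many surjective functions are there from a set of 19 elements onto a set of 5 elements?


By inclusion-exclusion on which target elements are missed, the number of surjections from an n-set onto a k-set is
surj(n, k) = sum_{j=0}^{k} (-1)^j C(k, j) (k - j)^n.
Equivalently surj(n, k) = k! * S(n, k), where S(n, k) is the Stirling number of the second kind.
For n = 19, k = 5:
S(19, 5) = 147589284710, so
surj = 5! * 147589284710 = 120 * 147589284710 = 17710714165200.

17710714165200


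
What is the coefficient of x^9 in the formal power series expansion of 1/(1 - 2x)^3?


The general identity 1/(1 - c x)^r = sum_{k>=0} c^k C(k + r - 1, r - 1) x^k follows by substituting y = c x into 1/(1 - y)^r = sum_{k>=0} C(k + r - 1, r - 1) y^k.
For c = 2, r = 3, k = 9:
2^9 * C(11, 2) = 512 * 55 = 28160.

28160


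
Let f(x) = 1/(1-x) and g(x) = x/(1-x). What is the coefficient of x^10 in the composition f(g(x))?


First simplify the composition: f(g(x)) = 1/(1 - x/(1-x)) = (1-x)/((1-x) - x) = (1-x)/(1-2x).
Now extract the coefficient. Write (1-x)/(1-2x) = 1/(1-2x) - x/(1-2x).
The coefficient of x^n in 1/(1-2x) is 2^n, and in x/(1-2x) is 2^(n-1) (for n >= 1).
So the coefficient of x^10 is 2^10 - 2^9 = 1024 - 512 = 512.

512


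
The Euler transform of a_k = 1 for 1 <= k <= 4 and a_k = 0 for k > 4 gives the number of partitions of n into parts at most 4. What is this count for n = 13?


Partitions of 13 into parts at most 4:
Using generating function (1-x)^(-1)(1-x^2)^(-1)...(1-x^4)^(-1),
the coefficient of x^13 = 39

39


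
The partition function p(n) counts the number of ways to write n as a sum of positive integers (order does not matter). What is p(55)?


Using the generating function prod_{k>=1} 1/(1-x^k), we compute p(55).
By dynamic programming over parts 1 through 55:
p(55) = 451276

451276


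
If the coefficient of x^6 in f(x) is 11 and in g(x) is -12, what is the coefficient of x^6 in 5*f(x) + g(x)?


Scalar multiplication scales coefficients: 5 * 11 = 55.
Then add the g coefficient: 55 + -12
= 43

43


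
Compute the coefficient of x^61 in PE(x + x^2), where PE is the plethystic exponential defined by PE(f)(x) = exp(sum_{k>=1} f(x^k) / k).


With f(x) = x + x^2, the exponent is sum_{k>=1} (x^k + x^(2k)) / k = -ln(1 - x) - ln(1 - x^2). Exponentiating:
PE(x + x^2) = 1 / ((1 - x)(1 - x^2)).
This is the generating function for partitions of n into parts of size 1 or 2. The number of 2's can be any j in 0..30, and the rest are 1's, so
[x^61] = floor(61/2) + 1 = 31.

31


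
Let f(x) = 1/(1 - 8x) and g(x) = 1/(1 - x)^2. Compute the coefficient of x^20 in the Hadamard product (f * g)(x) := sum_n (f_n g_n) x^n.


f has coefficients f_k = 8^k. For g = 1/(1 - x)^2 the coefficient is g_k = C(k + 1, 1) = k + 1. The Hadamard coefficient is (f * g)_k = 8^k * (k + 1).
For k = 20: 8^20 * 21 = 1152921504606846976 * 21 = 24211351596743786496.

24211351596743786496


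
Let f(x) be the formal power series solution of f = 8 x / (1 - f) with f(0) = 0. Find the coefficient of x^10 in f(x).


Apply Lagrange inversion: f = 8 x * phi(f) with phi(t) = 1/(1 - t), so
[x^n] f = 8^n * (1/n) [t^(n-1)] phi(t)^n = 8^n * (1/n) [t^(n-1)] (1 - t)^(-n) = 8^n * (1/n) C(2n - 2, n - 1) = 8^n * C_{n-1}.
For n = 10: C_9 = C(18, 9) / 10 = 48620/10 = 4862.
With the 8^10 = 1073741824 factor, the coefficient is 1073741824 * 4862 = 5220532748288.

5220532748288


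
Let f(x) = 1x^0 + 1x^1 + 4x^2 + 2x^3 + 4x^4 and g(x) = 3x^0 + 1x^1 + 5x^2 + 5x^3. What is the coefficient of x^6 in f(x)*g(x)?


Cauchy product at x^6:
2*5 + 4*5
= 30

30


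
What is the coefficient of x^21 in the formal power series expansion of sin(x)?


The Maclaurin series is sin(t) = sum_{k>=0} (-1)^k t^(2k+1) / (2k+1)!, so substituting t = x, only odd powers of x are nonzero, with coefficient of x^(2k+1) equal to (-1)^k / (2k+1)!.
Write 21 = 2*10 + 1, giving the coefficient (-1)^10 / 21! = 1/51090942171709440000 = 1/51090942171709440000.

1/51090942171709440000


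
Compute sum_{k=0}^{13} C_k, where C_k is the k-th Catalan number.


C_0 through C_13: 1, 1, 2, 5, 14, 42, 132, 429, 1430, 4862, 16796, 58786, 208012, 742900
Sum = 1 + 1 + 2 + 5 + 14 + 42 + 132 + 429 + 1430 + 4862 + 16796 + 58786 + 208012 + 742900
= 1033412

1033412


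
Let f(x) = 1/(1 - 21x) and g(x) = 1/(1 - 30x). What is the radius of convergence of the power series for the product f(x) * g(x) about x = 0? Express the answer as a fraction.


The radius of 1/(1 - 21x) is 1/21 (nearest singularity at x = 1/21), and the radius of 1/(1 - 30x) is 1/30.
The product f(x)*g(x) = 1/((1 - 21x)(1 - 30x)) has singularities at both 1/21 and 1/30, so its radius of convergence is the distance to the nearest one:
min(1/21, 1/30) = 1/30.

1/30


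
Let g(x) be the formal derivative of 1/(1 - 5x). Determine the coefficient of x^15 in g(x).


Differentiate termwise: d/dx sum_{k>=0} 5^k x^k = sum_{k>=1} k 5^k x^(k-1) = sum_{j>=0} (j+1) 5^(j+1) x^j.
Equivalently, d/dx [1/(1 - 5x)] = 5/(1 - 5x)^2.
For j = 15: 16 * 5^16 = 16 * 152587890625 = 2441406250000.

2441406250000


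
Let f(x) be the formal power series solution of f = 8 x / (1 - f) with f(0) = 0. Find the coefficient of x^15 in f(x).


Apply Lagrange inversion: f = 8 x * phi(f) with phi(t) = 1/(1 - t), so
[x^n] f = 8^n * (1/n) [t^(n-1)] phi(t)^n = 8^n * (1/n) [t^(n-1)] (1 - t)^(-n) = 8^n * (1/n) C(2n - 2, n - 1) = 8^n * C_{n-1}.
For n = 15: C_14 = C(28, 14) / 15 = 40116600/15 = 2674440.
With the 8^15 = 35184372088832 factor, the coefficient is 35184372088832 * 2674440 = 94098492089255854080.

94098492089255854080


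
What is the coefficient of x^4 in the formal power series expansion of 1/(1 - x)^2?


The negative binomial / multiset identity is
1/(1 - x)^r = sum_{k>=0} C(k + r - 1, r - 1) x^k.
Here r = 2 and k = 4, so the coefficient is
C(4 + 1, 1) = C(5, 1)
= 5

5


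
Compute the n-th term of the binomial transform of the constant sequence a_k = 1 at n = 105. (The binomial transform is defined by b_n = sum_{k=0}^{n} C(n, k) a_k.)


With a_k = 1 for all k, b_n = sum_{k=0}^{n} C(n, k) = 2^n by the binomial theorem.
For n = 105: 2^105 = 40564819207303340847894502572032.

40564819207303340847894502572032


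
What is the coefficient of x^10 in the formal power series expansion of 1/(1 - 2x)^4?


The general identity 1/(1 - c x)^r = sum_{k>=0} c^k C(k + r - 1, r - 1) x^k follows by substituting y = c x into 1/(1 - y)^r = sum_{k>=0} C(k + r - 1, r - 1) y^k.
For c = 2, r = 4, k = 10:
2^10 * C(13, 3) = 1024 * 286 = 292864.

292864


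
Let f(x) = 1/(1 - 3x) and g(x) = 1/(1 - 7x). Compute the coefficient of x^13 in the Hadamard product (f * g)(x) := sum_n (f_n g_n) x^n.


f has coefficients f_k = 3^k and g has coefficients g_k = 7^k, so the Hadamard product has coefficient (f*g)_k = 3^k * 7^k = 21^k.
For k = 13: 21^13 = 154472377739119461.

154472377739119461


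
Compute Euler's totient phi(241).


phi(n) counts integers in [1, n] coprime to n. Using the multiplicative formula phi(n) = n * prod_{p | n} (1 - 1/p):
241 = 241, so
phi(241) = 241 * (1 - 1/241) = 240.

240


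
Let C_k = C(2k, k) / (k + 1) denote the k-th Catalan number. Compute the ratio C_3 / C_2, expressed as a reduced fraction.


Using C_k = (2k)! / (k! (k+1)!), the ratio C_{k+1}/C_k simplifies to
C_{k+1}/C_k = [(2k+2)! / ((k+1)! (k+2)!)] * [k! (k+1)! / (2k)!]
 = (2k+2)(2k+1) / ((k+1)(k+2)) = 2(2k+1) / (k+2).
For k = 2: 2(2*2 + 1) / (2 + 2) = 10/4 = 5/2.

5/2


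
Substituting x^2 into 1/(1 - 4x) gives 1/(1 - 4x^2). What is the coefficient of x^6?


The coefficient of x^(2m) in 1/(1 - 4x^2) is 4^m.
With n = 6 = 2*3, the coefficient is 4^3 = 64.

64
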